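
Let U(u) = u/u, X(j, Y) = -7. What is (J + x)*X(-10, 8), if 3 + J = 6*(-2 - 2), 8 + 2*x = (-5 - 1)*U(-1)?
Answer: 238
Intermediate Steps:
U(u) = 1
x = -7 (x = -4 + ((-5 - 1)*1)/2 = -4 + (-6*1)/2 = -4 + (½)*(-6) = -4 - 3 = -7)
J = -27 (J = -3 + 6*(-2 - 2) = -3 + 6*(-4) = -3 - 24 = -27)
(J + x)*X(-10, 8) = (-27 - 7)*(-7) = -34*(-7) = 238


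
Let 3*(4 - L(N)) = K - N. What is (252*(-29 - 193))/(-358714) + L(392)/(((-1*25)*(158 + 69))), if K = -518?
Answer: 310856146/3053552925 ≈ 0.10180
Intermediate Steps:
L(N) = 530/3 + N/3 (L(N) = 4 - (-518 - N)/3 = 4 + (518/3 + N/3) = 530/3 + N/3)
(252*(-29 - 193))/(-358714) + L(392)/(((-1*25)*(158 + 69))) = (252*(-29 - 193))/(-358714) + (530/3 + (⅓)*392)/(((-1*25)*(158 + 69))) = (252*(-222))*(-1/358714) + (530/3 + 392/3)/((-25*227)) = -55944*(-1/358714) + (922/3)/(-5675) = 27972/179357 + (922/3)*(-1/5675) = 27972/179357 - 922/17025 = 310856146/3053552925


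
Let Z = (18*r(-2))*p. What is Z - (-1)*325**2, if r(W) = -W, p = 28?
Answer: 106633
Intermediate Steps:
Z = 1008 (Z = (18*(-1*(-2)))*28 = (18*2)*28 = 36*28 = 1008)
Z - (-1)*325**2 = 1008 - (-1)*325**2 = 1008 - (-1)*105625 = 1008 - 1*(-105625) = 1008 + 105625 = 106633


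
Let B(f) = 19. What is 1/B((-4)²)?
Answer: 1/19 ≈ 0.052632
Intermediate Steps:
1/B((-4)²) = 1/19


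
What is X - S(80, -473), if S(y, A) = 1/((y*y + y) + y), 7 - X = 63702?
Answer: -417839201/6560 ≈ -63695.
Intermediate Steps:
X = -63695 (X = 7 - 1*63702 = 7 - 63702 = -63695)
S(y, A) = 1/(y² + 2*y) (S(y, A) = 1/((y² + y) + y) = 1/((y + y²) + y) = 1/(y² + 2*y))
X - S(80, -473) = -63695 - 1/(80*(2 + 80)) = -63695 - 1/(80*82) = -63695 - 1*1/6560 = -63695 - 1/6560 = -417839201/6560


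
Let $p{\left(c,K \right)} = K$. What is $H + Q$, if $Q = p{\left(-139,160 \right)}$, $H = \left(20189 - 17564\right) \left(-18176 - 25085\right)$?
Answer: $-113559965$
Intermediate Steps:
$H = -113560125$ ($H = 2625 \left(-43261\right) = -113560125$)
$Q = 160$
$H + Q = -113560125 + 160 = -113559965$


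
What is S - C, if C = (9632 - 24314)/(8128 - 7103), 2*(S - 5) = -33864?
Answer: -17335493/1025 ≈ -16913.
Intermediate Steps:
S = -16927 (S = 5 + (½)*(-33864) = 5 - 16932 = -16927)
C = -14682/1025 ≈ -14.324
S - C = -16927 - 1*(-14682/1025) = -16927 + 14682/1025 = -17335493/1025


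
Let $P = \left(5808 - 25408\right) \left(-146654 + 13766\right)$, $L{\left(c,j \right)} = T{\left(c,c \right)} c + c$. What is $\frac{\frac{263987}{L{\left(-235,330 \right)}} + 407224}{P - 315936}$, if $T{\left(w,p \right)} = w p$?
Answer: $\frac{1761665867551}{11266249116255680} \approx 0.00015637$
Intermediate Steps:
$T{\left(w,p \right)} = p w$
$L{\left(c,j \right)} = c + c^{3}$ ($L{\left(c,j \right)} = c c c + c = c^{2} c + c = c^{3} + c = c + c^{3}$)
$P = 2604604800$ ($P = \left(-19600\right) \left(-132888\right) = 2604604800$)
$\frac{\frac{263987}{L{\left(-235,330 \right)}} + 407224}{P - 315936} = \frac{\frac{263987}{-235 + \left(-235\right)^{3}} + 407224}{2604604800 - 315936} = \frac{\frac{263987}{-235 - 12977875} + 407224}{2604288864} = \left(\frac{263987}{-12978110} + 407224\right) \frac{1}{2604288864} = \left(263987 \left(- \frac{1}{12978110}\right) + 407224\right) \frac{1}{2604288864} = \left(- \frac{263987}{12978110} + 407224\right) \frac{1}{2604288864} = \frac{5284997602653}{12978110} \cdot \frac{1}{2604288864} = \frac{1761665867551}{11266249116255680}$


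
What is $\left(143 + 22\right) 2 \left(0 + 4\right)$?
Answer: $1320$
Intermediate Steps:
$\left(143 + 22\right) 2 \left(0 + 4\right) = 165 \cdot 2 \cdot 4 = 165 \cdot 8 = 1320$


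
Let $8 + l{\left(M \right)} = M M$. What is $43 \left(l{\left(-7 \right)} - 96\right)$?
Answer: $-2365$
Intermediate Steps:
$l{\left(M \right)} = -8 + M^{2}$ ($l{\left(M \right)} = -8 + M M = -8 + M^{2}$)
$43 \left(l{\left(-7 \right)} - 96\right) = 43 \left(\left(-8 + \left(-7\right)^{2}\right) - 96\right) = 43 \left(\left(-8 + 49\right) - 96\right) = 43 \left(41 - 96\right) = 43 \left(-55\right) = -2365$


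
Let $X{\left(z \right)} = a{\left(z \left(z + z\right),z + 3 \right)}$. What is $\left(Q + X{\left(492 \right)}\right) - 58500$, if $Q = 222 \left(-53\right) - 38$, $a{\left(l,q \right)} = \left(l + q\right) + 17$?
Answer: $414336$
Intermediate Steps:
$a{\left(l,q \right)} = 17 + l + q$
$X{\left(z \right)} = 20 + z + 2 z^{2}$ ($X{\left(z \right)} = 17 + z \left(z + z\right) + \left(z + 3\right) = 17 + z 2 z + \left(3 + z\right) = 17 + 2 z^{2} + \left(3 + z\right) = 20 + z + 2 z^{2}$)
$Q = -11804$ ($Q = -11766 - 38 = -11804$)
$\left(Q + X{\left(492 \right)}\right) - 58500 = \left(-11804 + \left(20 + 492 + 2 \cdot 492^{2}\right)\right) - 58500 = \left(-11804 + \left(20 + 492 + 2 \cdot 242064\right)\right) - 58500 = \left(-11804 + \left(20 + 492 + 484128\right)\right) - 58500 = \left(-11804 + 484640\right) - 58500 = 472836 - 58500 = 414336$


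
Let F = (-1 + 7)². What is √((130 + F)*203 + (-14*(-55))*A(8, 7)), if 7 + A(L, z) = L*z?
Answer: 2*√17857 ≈ 267.26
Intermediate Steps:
A(L, z) = -7 + L*z
F = 36 (F = 6² = 36)
√((130 + F)*203 + (-14*(-55))*A(8, 7)) = √((130 + 36)*203 + (-14*(-55))*(-7 + 8*7)) = √(166*203 + 770*(-7 + 56)) = √(33698 + 770*49) = √(33698 + 37730) = √71428 = 2*√17857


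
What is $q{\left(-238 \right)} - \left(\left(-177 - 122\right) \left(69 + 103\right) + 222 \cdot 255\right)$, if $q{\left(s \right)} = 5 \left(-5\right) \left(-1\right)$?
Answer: $-5157$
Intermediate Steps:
$q{\left(s \right)} = 25$ ($q{\left(s \right)} = \left(-25\right) \left(-1\right) = 25$)
$q{\left(-238 \right)} - \left(\left(-177 - 122\right) \left(69 + 103\right) + 222 \cdot 255\right) = 25 - \left(\left(-177 - 122\right) \left(69 + 103\right) + 222 \cdot 255\right) = 25 - \left(\left(-299\right) 172 + 56610\right) = 25 - \left(-51428 + 56610\right) = 25 - 5182 = -5157$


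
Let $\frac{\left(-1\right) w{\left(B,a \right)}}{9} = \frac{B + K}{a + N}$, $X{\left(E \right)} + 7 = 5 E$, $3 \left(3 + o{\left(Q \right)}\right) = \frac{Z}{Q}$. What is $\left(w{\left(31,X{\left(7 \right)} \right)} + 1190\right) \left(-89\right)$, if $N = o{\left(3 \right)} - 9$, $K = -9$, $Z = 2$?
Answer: $- \frac{7652131}{73} \approx -1.0482 \cdot 10^{5}$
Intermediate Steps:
$o{\left(Q \right)} = -3 + \frac{2}{3 Q}$ ($o{\left(Q \right)} = -3 + \frac{2 \frac{1}{Q}}{3} = -3 + \frac{2}{3 Q}$)
$N = - \frac{106}{9}$ ($N = \left(-3 + \frac{2}{3 \cdot 3}\right) - 9 = \left(-3 + \frac{2}{3} \cdot \frac{1}{3}\right) - 9 = \left(-3 + \frac{2}{9}\right) - 9 = - \frac{25}{9} - 9 = - \frac{106}{9} \approx -11.778$)
$X{\left(E \right)} = -7 + 5 E$
$w{\left(B,a \right)} = - \frac{9 \left(-9 + B\right)}{- \frac{106}{9} + a}$ ($w{\left(B,a \right)} = - 9 \frac{B - 9}{a - \frac{106}{9}} = - 9 \frac{-9 + B}{- \frac{106}{9} + a} = - \frac{9 \left(-9 + B\right)}{- \frac{106}{9} + a}$)
$\left(w{\left(31,X{\left(7 \right)} \right)} + 1190\right) \left(-89\right) = \left(\frac{81 \left(9 - 31\right)}{-106 + 9 \left(-7 + 5 \cdot 7\right)} + 1190\right) \left(-89\right) = \left(\frac{81 \left(9 - 31\right)}{-106 + 9 \left(-7 + 35\right)} + 1190\right) \left(-89\right) = \left(81 \frac{1}{-106 + 9 \cdot 28} \left(-22\right) + 1190\right) \left(-89\right) = \left(81 \frac{1}{-106 + 252} \left(-22\right) + 1190\right) \left(-89\right) = \left(81 \cdot \frac{1}{146} \left(-22\right) + 1190\right) \left(-89\right) = \left(- \frac{891}{73} + 1190\right) \left(-89\right) = \frac{85979}{73} \left(-89\right) = - \frac{7652131}{73}$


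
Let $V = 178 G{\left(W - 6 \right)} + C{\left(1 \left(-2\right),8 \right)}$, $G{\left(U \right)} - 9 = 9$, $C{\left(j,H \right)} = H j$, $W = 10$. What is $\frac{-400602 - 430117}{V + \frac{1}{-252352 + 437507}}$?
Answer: $- \frac{153811776445}{590274141} \approx -260.58$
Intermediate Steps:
$G{\left(U \right)} = 18$ ($G{\left(U \right)} = 9 + 9 = 18$)
$V = 3188$ ($V = 178 \cdot 18 + 8 \cdot 1 \left(-2\right) = 3204 + 8 \left(-2\right) = 3204 - 16 = 3188$)
$\frac{-400602 - 430117}{V + \frac{1}{-252352 + 437507}} = \frac{-400602 - 430117}{3188 + \frac{1}{-252352 + 437507}} = - \frac{830719}{3188 + \frac{1}{185155}} = - \frac{830719}{\frac{590274141}{185155}} = \left(-830719\right) \frac{185155}{590274141} = - \frac{153811776445}{590274141}$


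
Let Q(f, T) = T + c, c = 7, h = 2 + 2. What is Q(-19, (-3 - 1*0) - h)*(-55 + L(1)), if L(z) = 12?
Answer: 0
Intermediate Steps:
h = 4
Q(f, T) = 7 + T (Q(f, T) = T + 7 = 7 + T)
Q(-19, (-3 - 1*0) - h)*(-55 + L(1)) = (7 + ((-3 - 1*0) - 1*4))*(-55 + 12) = (7 + ((-3 + 0) - 4))*(-43) = (7 + (-3 - 4))*(-43) = (7 - 7)*(-43) = 0*(-43) = 0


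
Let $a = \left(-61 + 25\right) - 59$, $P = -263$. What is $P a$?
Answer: $24985$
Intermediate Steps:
$a = -95$ ($a = -36 - 59 = -95$)
$P a = \left(-263\right) \left(-95\right) = 24985$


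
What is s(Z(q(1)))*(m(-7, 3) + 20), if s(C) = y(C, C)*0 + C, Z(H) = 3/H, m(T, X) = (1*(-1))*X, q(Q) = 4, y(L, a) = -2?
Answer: 51/4 ≈ 12.750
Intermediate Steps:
m(T, X) = -X
s(C) = C (s(C) = -2*0 + C = 0 + C = C)
s(Z(q(1)))*(m(-7, 3) + 20) = (3/4)*(-1*3 + 20) = (3*(¼))*(-3 + 20) = (¾)*17 = 51/4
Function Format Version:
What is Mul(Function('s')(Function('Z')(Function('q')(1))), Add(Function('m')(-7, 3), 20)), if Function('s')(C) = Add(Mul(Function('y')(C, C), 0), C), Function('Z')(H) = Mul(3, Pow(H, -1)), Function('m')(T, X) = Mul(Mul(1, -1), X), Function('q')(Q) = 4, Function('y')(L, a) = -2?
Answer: Rational(51, 4) ≈ 12.750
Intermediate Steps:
Function('m')(T, X) = Mul(-1, X)
Function('s')(C) = C (Function('s')(C) = Add(Mul(-2, 0), C) = Add(0, C) = C)
Mul(Function('s')(Function('Z')(Function('q')(1))), Add(Function('m')(-7, 3), 20)) = Mul(Mul(3, Pow(4, -1)), Add(Mul(-1, 3), 20)) = Mul(Mul(3, Rational(1, 4)), Add(-3, 20)) = Mul(Rational(3, 4), 17) = Rational(51, 4)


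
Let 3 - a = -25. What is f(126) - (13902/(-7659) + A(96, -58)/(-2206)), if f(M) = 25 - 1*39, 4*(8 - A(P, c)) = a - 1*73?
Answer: -274300411/22527672 ≈ -12.176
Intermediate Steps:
a = 28 (a = 3 - 1*(-25) = 3 + 25 = 28)
A(P, c) = 77/4 (A(P, c) = 8 - (28 - 1*73)/4 = 8 - (28 - 73)/4 = 8 - ¼*(-45) = 8 + 45/4 = 77/4)
f(M) = -14 (f(M) = 25 - 39 = -14)
f(126) - (13902/(-7659) + A(96, -58)/(-2206)) = -14 - (13902/(-7659) + (77/4)/(-2206)) = -14 - (13902*(-1/7659) + (77/4)*(-1/2206)) = -14 - (-4634/2553 - 77/8824) = -14 - 1*(-41086997/22527672) = -14 + 41086997/22527672 = -274300411/22527672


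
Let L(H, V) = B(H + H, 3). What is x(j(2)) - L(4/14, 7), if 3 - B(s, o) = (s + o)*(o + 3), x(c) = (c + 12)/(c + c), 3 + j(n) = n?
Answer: 181/14 ≈ 12.929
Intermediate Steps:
j(n) = -3 + n
x(c) = (12 + c)/(2*c) (x(c) = (12 + c)/((2*c)) = (12 + c)*(1/(2*c)) = (12 + c)/(2*c))
B(s, o) = 3 - (3 + o)*(o + s) (B(s, o) = 3 - (s + o)*(o + 3) = 3 - (o + s)*(3 + o) = 3 - (3 + o)*(o + s))
L(H, V) = -15 - 12*H (L(H, V) = 3 - 1*3² - 3*3 - 3*(H + H) - 1*3*(H + H) = 3 - 1*9 - 9 - 6*H - 1*3*2*H = 3 - 9 - 9 - 6*H - 6*H = -15 - 12*H)
x(j(2)) - L(4/14, 7) = (12 + (-3 + 2))/(2*(-3 + 2)) - (-15 - 48/14) = (½)*(12 - 1)/(-1) - (-15 - 48/14) = (½)*(-1)*11 - (-15 - 12*2/7) = -11/2 - (-15 - 24/7) = -11/2 - 1*(-129/7) = -11/2 + 129/7 = 181/14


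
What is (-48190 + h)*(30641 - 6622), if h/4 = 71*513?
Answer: 2341900538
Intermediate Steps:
h = 145692 (h = 4*(71*513) = 4*36423 = 145692)
(-48190 + h)*(30641 - 6622) = (-48190 + 145692)*(30641 - 6622) = 97502*24019 = 2341900538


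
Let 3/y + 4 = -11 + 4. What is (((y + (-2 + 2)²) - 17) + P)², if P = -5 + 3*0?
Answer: 60025/121 ≈ 496.07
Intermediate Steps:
y = -3/11 (y = 3/(-4 + (-11 + 4)) = 3/(-4 - 7) = 3/(-11) = 3*(-1/11) = -3/11 ≈ -0.27273)
P = -5 (P = -5 + 0 = -5)
(((y + (-2 + 2)²) - 17) + P)² = (((-3/11 + (-2 + 2)²) - 17) - 5)² = (((-3/11 + 0²) - 17) - 5)² = (((-3/11 + 0) - 17) - 5)² = ((-3/11 - 17) - 5)² = (-190/11 - 5)² = (-245/11)² = 60025/121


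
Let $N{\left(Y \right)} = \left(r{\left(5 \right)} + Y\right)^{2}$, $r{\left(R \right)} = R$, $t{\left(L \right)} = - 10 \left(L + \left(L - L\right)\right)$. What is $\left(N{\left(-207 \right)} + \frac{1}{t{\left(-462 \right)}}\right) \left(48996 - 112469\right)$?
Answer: $- \frac{11965579652513}{4620} \approx -2.59 \cdot 10^{9}$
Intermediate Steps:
$t{\left(L \right)} = - 10 L$ ($t{\left(L \right)} = - 10 \left(L + 0\right) = - 10 L$)
$N{\left(Y \right)} = \left(5 + Y\right)^{2}$
$\left(N{\left(-207 \right)} + \frac{1}{t{\left(-462 \right)}}\right) \left(48996 - 112469\right) = \left(\left(5 - 207\right)^{2} + \frac{1}{\left(-10\right) \left(-462\right)}\right) \left(48996 - 112469\right) = \left(\left(-202\right)^{2} + \frac{1}{4620}\right) \left(-63473\right) = \left(40804 + \frac{1}{4620}\right) \left(-63473\right) = \frac{188514481}{4620} \left(-63473\right) = - \frac{11965579652513}{4620}$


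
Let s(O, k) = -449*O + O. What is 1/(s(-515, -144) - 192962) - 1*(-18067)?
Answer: 682173787/37758 ≈ 18067.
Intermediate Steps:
s(O, k) = -448*O
1/(s(-515, -144) - 192962) - 1*(-18067) = 1/(-448*(-515) - 192962) - 1*(-18067) = 1/(230720 - 192962) + 18067 = 1/37758 + 18067 = 682173787/37758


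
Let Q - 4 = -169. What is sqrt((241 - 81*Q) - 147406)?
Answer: 10*I*sqrt(1338) ≈ 365.79*I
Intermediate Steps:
Q = -165 (Q = 4 - 169 = -165)
sqrt((241 - 81*Q) - 147406) = sqrt((241 - 81*(-165)) - 147406) = sqrt((241 + 13365) - 147406) = sqrt(13606 - 147406) = sqrt(-133800) = 10*I*sqrt(1338)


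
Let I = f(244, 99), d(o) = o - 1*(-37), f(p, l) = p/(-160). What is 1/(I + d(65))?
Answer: 40/4019 ≈ 0.0099527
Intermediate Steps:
f(p, l) = -p/160 (f(p, l) = p*(-1/160) = -p/160)
d(o) = 37 + o (d(o) = o + 37 = 37 + o)
I = -61/40 (I = -1/160*244 = -61/40 ≈ -1.5250)
1/(I + d(65)) = 1/(-61/40 + (37 + 65)) = 1/(-61/40 + 102) = 1/(4019/40) = 40/4019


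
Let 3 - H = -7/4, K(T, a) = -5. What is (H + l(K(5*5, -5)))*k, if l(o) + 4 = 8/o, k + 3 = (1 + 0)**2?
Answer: 17/10 ≈ 1.7000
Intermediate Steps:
k = -2 (k = -3 + (1 + 0)**2 = -3 + 1**2 = -3 + 1 = -2)
H = 19/4 (H = 3 - (-7)/4 = 3 - 1*(-7/4) = 3 + 7/4 = 19/4 ≈ 4.7500)
l(o) = -4 + 8/o
(H + l(K(5*5, -5)))*k = (19/4 + (-4 + 8/(-5)))*(-2) = (19/4 + (-4 + 8*(-1/5)))*(-2) = (19/4 + (-4 - 8/5))*(-2) = (19/4 - 28/5)*(-2) = -17/20*(-2) = 17/10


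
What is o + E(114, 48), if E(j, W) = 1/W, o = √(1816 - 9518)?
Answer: 1/48 + I*√7702 ≈ 0.020833 + 87.761*I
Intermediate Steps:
o = I*√7702 (o = √(-7702) = I*√7702 ≈ 87.761*I)
o + E(114, 48) = I*√7702 + 1/48 = 1/48 + I*√7702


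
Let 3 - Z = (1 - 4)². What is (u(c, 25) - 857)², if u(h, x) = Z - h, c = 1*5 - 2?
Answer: 749956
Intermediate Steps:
Z = -6 (Z = 3 - (1 - 4)² = 3 - 1*(-3)² = 3 - 1*9 = 3 - 9 = -6)
c = 3 (c = 5 - 2 = 3)
u(h, x) = -6 - h
(u(c, 25) - 857)² = ((-6 - 1*3) - 857)² = ((-6 - 3) - 857)² = (-9 - 857)² = (-866)² = 749956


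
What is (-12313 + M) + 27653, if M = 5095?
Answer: 20435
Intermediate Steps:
(-12313 + M) + 27653 = (-12313 + 5095) + 27653 = -7218 + 27653 = 20435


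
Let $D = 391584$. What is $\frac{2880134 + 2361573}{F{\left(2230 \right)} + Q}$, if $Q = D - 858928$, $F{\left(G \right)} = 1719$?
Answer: $- \frac{5241707}{465625} \approx -11.257$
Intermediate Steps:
$Q = -467344$ ($Q = 391584 - 858928 = -467344$)
$\frac{2880134 + 2361573}{F{\left(2230 \right)} + Q} = \frac{2880134 + 2361573}{1719 - 467344} = \frac{5241707}{-465625} = 5241707 \left(- \frac{1}{465625}\right) = - \frac{5241707}{465625}$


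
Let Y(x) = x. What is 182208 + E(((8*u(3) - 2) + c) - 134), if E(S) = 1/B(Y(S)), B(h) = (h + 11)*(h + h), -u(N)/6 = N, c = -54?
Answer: 39313926913/215764 ≈ 1.8221e+5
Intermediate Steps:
u(N) = -6*N
B(h) = 2*h*(11 + h) (B(h) = (11 + h)*(2*h) = 2*h*(11 + h))
E(S) = 1/(2*S*(11 + S))
182208 + E(((8*u(3) - 2) + c) - 134) = 182208 + 1/(2*(((8*(-6*3) - 2) - 54) - 134)*(11 + (((8*(-6*3) - 2) - 54) - 134))) = 182208 + 1/(2*(((8*(-18) - 2) - 54) - 134)*(11 + (((8*(-18) - 2) - 54) - 134))) = 182208 + 1/(2*(((-144 - 2) - 54) - 134)*(11 + (((-144 - 2) - 54) - 134))) = 182208 + 1/(2*((-146 - 54) - 134)*(11 + ((-146 - 54) - 134))) = 182208 + 1/(2*(-200 - 134)*(11 + (-200 - 134))) = 182208 + (1/2)/(-334*(11 - 334)) = 182208 + (1/2)*(-1/334)/(-323) = 182208 + (1/2)*(-1/334)*(-1/323) = 182208 + 1/215764 = 39313926913/215764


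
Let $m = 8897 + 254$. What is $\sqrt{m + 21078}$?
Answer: $\sqrt{30229} \approx 173.86$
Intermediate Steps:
$m = 9151$
$\sqrt{m + 21078} = \sqrt{9151 + 21078} = \sqrt{30229}$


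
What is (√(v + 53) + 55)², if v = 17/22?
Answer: 67733/22 + 65*√154 ≈ 3885.4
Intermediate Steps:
v = 17/22 (v = 17*(1/22) = 17/22 ≈ 0.77273)
(√(v + 53) + 55)² = (√(17/22 + 53) + 55)² = (√(1183/22) + 55)² = (13*√154/22 + 55)² = (55 + 13*√154/22)²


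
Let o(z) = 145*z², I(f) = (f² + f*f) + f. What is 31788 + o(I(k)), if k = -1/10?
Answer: 3973616/125 ≈ 31789.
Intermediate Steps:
k = -⅒ (k = -1*⅒ = -⅒ ≈ -0.10000)
I(f) = f + 2*f² (I(f) = (f² + f²) + f = 2*f² + f = f + 2*f²)
31788 + o(I(k)) = 31788 + 145*(-(1 + 2*(-⅒))/10)² = 31788 + 145*(-(1 - ⅕)/10)² = 31788 + 145*(-⅒*⅘)² = 31788 + 145*(-2/25)² = 31788 + 145*(4/625) = 31788 + 116/125 = 3973616/125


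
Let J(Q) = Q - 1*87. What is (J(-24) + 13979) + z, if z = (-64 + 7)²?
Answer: 17117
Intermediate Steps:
J(Q) = -87 + Q (J(Q) = Q - 87 = -87 + Q)
z = 3249 (z = (-57)² = 3249)
(J(-24) + 13979) + z = ((-87 - 24) + 13979) + 3249 = (-111 + 13979) + 3249 = 13868 + 3249 = 17117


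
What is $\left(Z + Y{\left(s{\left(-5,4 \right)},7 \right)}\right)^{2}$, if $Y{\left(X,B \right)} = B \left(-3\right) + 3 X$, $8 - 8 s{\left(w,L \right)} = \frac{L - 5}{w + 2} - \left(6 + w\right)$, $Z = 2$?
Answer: $\frac{3969}{16} \approx 248.06$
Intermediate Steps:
$s{\left(w,L \right)} = \frac{7}{4} + \frac{w}{8} - \frac{-5 + L}{8 \left(2 + w\right)}$ ($s{\left(w,L \right)} = 1 - \frac{\frac{L - 5}{w + 2} - \left(6 + w\right)}{8} = 1 - \frac{\frac{-5 + L}{2 + w} - \left(6 + w\right)}{8} = 1 - \frac{-6 - w + \frac{-5 + L}{2 + w}}{8} = 1 + \left(\frac{3}{4} + \frac{w}{8} - \frac{-5 + L}{8 \left(2 + w\right)}\right) = \frac{7}{4} + \frac{w}{8} - \frac{-5 + L}{8 \left(2 + w\right)}$)
$Y{\left(X,B \right)} = - 3 B + 3 X$
$\left(Z + Y{\left(s{\left(-5,4 \right)},7 \right)}\right)^{2} = \left(2 + \left(\left(-3\right) 7 + 3 \frac{33 + \left(-5\right)^{2} - 4 + 16 \left(-5\right)}{8 \left(2 - 5\right)}\right)\right)^{2} = \left(2 - \left(21 - 3 \frac{33 + 25 - 4 - 80}{8 \left(-3\right)}\right)\right)^{2} = \left(2 - \left(21 - 3 \cdot \frac{1}{8} \left(- \frac{1}{3}\right) \left(-26\right)\right)\right)^{2} = \left(2 + \left(-21 + 3 \cdot \frac{13}{12}\right)\right)^{2} = \left(2 + \left(-21 + \frac{13}{4}\right)\right)^{2} = \left(2 - \frac{71}{4}\right)^{2} = \left(- \frac{63}{4}\right)^{2} = \frac{3969}{16}$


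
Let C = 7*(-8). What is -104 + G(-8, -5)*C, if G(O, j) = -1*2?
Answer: 8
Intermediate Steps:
G(O, j) = -2
C = -56
-104 + G(-8, -5)*C = -104 - 2*(-56) = -104 + 112 = 8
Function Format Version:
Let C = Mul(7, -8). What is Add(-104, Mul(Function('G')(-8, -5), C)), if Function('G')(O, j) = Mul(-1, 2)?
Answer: 8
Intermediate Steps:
Function('G')(O, j) = -2
C = -56
Add(-104, Mul(Function('G')(-8, -5), C)) = Add(-104, Mul(-2, -56)) = Add(-104, 112) = 8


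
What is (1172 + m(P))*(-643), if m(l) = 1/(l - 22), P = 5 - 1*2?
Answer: -14317681/19 ≈ -7.5356e+5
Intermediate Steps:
P = 3 (P = 5 - 2 = 3)
m(l) = 1/(-22 + l)
(1172 + m(P))*(-643) = (1172 + 1/(-22 + 3))*(-643) = (1172 + 1/(-19))*(-643) = (1172 - 1/19)*(-643) = (22267/19)*(-643) = -14317681/19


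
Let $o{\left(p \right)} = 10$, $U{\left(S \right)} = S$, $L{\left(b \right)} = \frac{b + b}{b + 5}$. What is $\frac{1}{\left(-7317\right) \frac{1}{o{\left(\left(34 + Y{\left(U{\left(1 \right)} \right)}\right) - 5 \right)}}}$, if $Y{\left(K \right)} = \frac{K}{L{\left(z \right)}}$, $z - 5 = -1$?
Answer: $- \frac{10}{7317} \approx -0.0013667$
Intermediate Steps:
$z = 4$ ($z = 5 - 1 = 4$)
$L{\left(b \right)} = \frac{2 b}{5 + b}$
$Y{\left(K \right)} = \frac{9 K}{8}$ ($Y{\left(K \right)} = \frac{K}{2 \cdot 4 \frac{1}{5 + 4}} = \frac{K}{2 \cdot 4 \cdot \frac{1}{9}} = \frac{K}{\frac{8}{9}} = K \frac{9}{8} = \frac{9 K}{8}$)
$\frac{1}{\left(-7317\right) \frac{1}{o{\left(\left(34 + Y{\left(U{\left(1 \right)} \right)}\right) - 5 \right)}}} = \frac{1}{\left(-7317\right) \frac{1}{10}} = \frac{1}{- \frac{7317}{10}} = - \frac{10}{7317}$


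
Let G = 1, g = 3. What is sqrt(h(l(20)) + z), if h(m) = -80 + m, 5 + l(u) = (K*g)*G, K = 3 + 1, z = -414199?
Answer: 8*I*sqrt(6473) ≈ 643.64*I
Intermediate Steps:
K = 4
l(u) = 7 (l(u) = -5 + (4*3)*1 = -5 + 12*1 = -5 + 12 = 7)
sqrt(h(l(20)) + z) = sqrt((-80 + 7) - 414199) = sqrt(-73 - 414199) = sqrt(-414272) = 8*I*sqrt(6473)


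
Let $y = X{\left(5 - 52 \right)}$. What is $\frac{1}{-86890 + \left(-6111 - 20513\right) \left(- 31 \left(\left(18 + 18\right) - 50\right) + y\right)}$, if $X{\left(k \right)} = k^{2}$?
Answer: $- \frac{1}{70454122} \approx -1.4194 \cdot 10^{-8}$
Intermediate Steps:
$y = 2209$ ($y = \left(5 - 52\right)^{2} = \left(-47\right)^{2} = 2209$)
$\frac{1}{-86890 + \left(-6111 - 20513\right) \left(- 31 \left(\left(18 + 18\right) - 50\right) + y\right)} = \frac{1}{-86890 + \left(-6111 - 20513\right) \left(- 31 \left(\left(18 + 18\right) - 50\right) + 2209\right)} = \frac{1}{-86890 - 26624 \left(- 31 \left(36 - 50\right) + 2209\right)} = \frac{1}{-86890 - 26624 \left(\left(-31\right) \left(-14\right) + 2209\right)} = \frac{1}{-86890 - 26624 \left(434 + 2209\right)} = \frac{1}{-86890 - 70367232} = \frac{1}{-70454122} = - \frac{1}{70454122}$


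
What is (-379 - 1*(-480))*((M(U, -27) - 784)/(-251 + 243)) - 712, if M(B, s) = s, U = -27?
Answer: 76215/8 ≈ 9526.9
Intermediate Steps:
(-379 - 1*(-480))*((M(U, -27) - 784)/(-251 + 243)) - 712 = (-379 - 1*(-480))*((-27 - 784)/(-251 + 243)) - 712 = (-379 + 480)*(-811/(-8)) - 712 = 101*(-811*(-⅛)) - 712 = 101*(811/8) - 712 = 81911/8 - 712 = 76215/8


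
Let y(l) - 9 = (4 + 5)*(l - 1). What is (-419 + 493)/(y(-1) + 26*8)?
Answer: 74/199 ≈ 0.37186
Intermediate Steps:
y(l) = 9*l (y(l) = 9 + (4 + 5)*(l - 1) = 9 + 9*(-1 + l) = 9 + (-9 + 9*l) = 9*l)
(-419 + 493)/(y(-1) + 26*8) = (-419 + 493)/(9*(-1) + 26*8) = 74/(-9 + 208) = 74/199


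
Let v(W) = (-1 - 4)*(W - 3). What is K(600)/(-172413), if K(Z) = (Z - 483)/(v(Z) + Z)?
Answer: 13/45689445 ≈ 2.8453e-7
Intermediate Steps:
v(W) = 15 - 5*W (v(W) = -5*(-3 + W) = 15 - 5*W)
K(Z) = (-483 + Z)/(15 - 4*Z) (K(Z) = (Z - 483)/((15 - 5*Z) + Z) = (-483 + Z)/(15 - 4*Z))
K(600)/(-172413) = ((483 - 1*600)/(-15 + 4*600))/(-172413) = ((483 - 600)/(-15 + 2400))*(-1/172413) = (-117/2385)*(-1/172413) = ((1/2385)*(-117))*(-1/172413) = -13/265*(-1/172413) = 13/45689445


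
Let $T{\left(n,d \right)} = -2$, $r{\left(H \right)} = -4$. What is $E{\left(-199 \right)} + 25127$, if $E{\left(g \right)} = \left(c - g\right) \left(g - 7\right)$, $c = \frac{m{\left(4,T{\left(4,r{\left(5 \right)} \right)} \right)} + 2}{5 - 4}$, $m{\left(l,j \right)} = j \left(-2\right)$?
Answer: $-17103$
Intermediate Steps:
$m{\left(l,j \right)} = - 2 j$
$c = 6$ ($c = \frac{\left(-2\right) \left(-2\right) + 2}{5 - 4} = \frac{4 + 2}{1} = 6 \cdot 1 = 6$)
$E{\left(g \right)} = \left(-7 + g\right) \left(6 - g\right)$ ($E{\left(g \right)} = \left(6 - g\right) \left(g - 7\right) = \left(6 - g\right) \left(-7 + g\right) = \left(-7 + g\right) \left(6 - g\right)$)
$E{\left(-199 \right)} + 25127 = \left(-42 - \left(-199\right)^{2} + 13 \left(-199\right)\right) + 25127 = \left(-42 - 39601 - 2587\right) + 25127 = -42230 + 25127 = -17103$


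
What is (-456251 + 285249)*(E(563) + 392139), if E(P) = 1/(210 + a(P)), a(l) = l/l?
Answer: -14148932912660/211 ≈ -6.7057e+10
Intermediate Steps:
a(l) = 1
E(P) = 1/211 (E(P) = 1/(210 + 1) = 1/211)
(-456251 + 285249)*(E(563) + 392139) = (-456251 + 285249)*(1/211 + 392139) = -171002*82741330/211 = -14148932912660/211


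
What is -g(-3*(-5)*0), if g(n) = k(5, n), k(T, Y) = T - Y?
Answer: -5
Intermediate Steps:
g(n) = 5 - n
-g(-3*(-5)*0) = -(5 - (-3*(-5))*0) = -(5 - 15*0) = -(5 - 1*0) = -(5 + 0) = -1*5 = -5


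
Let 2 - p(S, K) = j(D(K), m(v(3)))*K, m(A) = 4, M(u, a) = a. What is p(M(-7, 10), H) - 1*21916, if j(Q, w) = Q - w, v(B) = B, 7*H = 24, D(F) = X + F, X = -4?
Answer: -1073018/49 ≈ -21898.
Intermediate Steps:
D(F) = -4 + F
H = 24/7 (H = (1/7)*24 = 24/7 ≈ 3.4286)
p(S, K) = 2 - K*(-8 + K) (p(S, K) = 2 - ((-4 + K) - 1*4)*K = 2 - ((-4 + K) - 4)*K = 2 - (-8 + K)*K = 2 - K*(-8 + K))
p(M(-7, 10), H) - 1*21916 = (2 - 1*24/7*(-8 + 24/7)) - 1*21916 = (2 - 1*24/7*(-32/7)) - 21916 = (2 + 768/49) - 21916 = 866/49 - 21916 = -1073018/49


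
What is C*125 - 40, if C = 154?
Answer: 19210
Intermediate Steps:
C*125 - 40 = 154*125 - 40 = 19250 - 40 = 19210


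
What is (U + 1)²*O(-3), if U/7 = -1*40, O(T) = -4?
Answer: -311364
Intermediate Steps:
U = -280 (U = 7*(-1*40) = 7*(-40) = -280)
(U + 1)²*O(-3) = (-280 + 1)²*(-4) = (-279)²*(-4) = 77841*(-4) = -311364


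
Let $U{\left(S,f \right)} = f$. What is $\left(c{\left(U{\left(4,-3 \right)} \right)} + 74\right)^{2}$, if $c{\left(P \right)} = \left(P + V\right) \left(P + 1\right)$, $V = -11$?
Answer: $10404$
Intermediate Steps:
$c{\left(P \right)} = \left(1 + P\right) \left(-11 + P\right)$ ($c{\left(P \right)} = \left(P - 11\right) \left(P + 1\right) = \left(-11 + P\right) \left(1 + P\right) = \left(1 + P\right) \left(-11 + P\right)$)
$\left(c{\left(U{\left(4,-3 \right)} \right)} + 74\right)^{2} = \left(\left(-11 + \left(-3\right)^{2} - -30\right) + 74\right)^{2} = \left(\left(-11 + 9 + 30\right) + 74\right)^{2} = \left(28 + 74\right)^{2} = 102^{2} = 10404$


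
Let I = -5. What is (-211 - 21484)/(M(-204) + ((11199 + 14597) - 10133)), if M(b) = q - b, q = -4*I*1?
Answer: -21695/15887 ≈ -1.3656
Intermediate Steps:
q = 20 (q = -4*(-5)*1 = 20*1 = 20)
M(b) = 20 - b
(-211 - 21484)/(M(-204) + ((11199 + 14597) - 10133)) = (-211 - 21484)/((20 - 1*(-204)) + ((11199 + 14597) - 10133)) = -21695/((20 + 204) + (25796 - 10133)) = -21695/(224 + 15663) = -21695/15887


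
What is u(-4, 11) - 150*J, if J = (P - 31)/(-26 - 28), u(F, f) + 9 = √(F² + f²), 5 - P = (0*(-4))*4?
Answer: -731/9 + √137 ≈ -69.518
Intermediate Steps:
P = 5 (P = 5 - 0*(-4)*4 = 5 - 0*4 = 5 - 1*0 = 5 + 0 = 5)
u(F, f) = -9 + √(F² + f²)
J = 13/27 (J = (5 - 31)/(-26 - 28) = -26/(-54) = -26*(-1/54) = 13/27 ≈ 0.48148)
u(-4, 11) - 150*J = (-9 + √((-4)² + 11²)) - 150*13/27 = (-9 + √(16 + 121)) - 650/9 = (-9 + √137) - 650/9 = -731/9 + √137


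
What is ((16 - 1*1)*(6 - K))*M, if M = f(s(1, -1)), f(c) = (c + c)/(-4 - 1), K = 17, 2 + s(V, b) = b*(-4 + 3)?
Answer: -66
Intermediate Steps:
s(V, b) = -2 - b (s(V, b) = -2 + b*(-4 + 3) = -2 + b*(-1) = -2 - b)
f(c) = -2*c/5 (f(c) = (2*c)/(-5) = (2*c)*(-1/5) = -2*c/5)
M = 2/5 (M = -2*(-2 - 1*(-1))/5 = -2*(-2 + 1)/5 = -2/5*(-1) = 2/5 ≈ 0.40000)
((16 - 1*1)*(6 - K))*M = ((16 - 1*1)*(6 - 1*17))*(2/5) = ((16 - 1)*(6 - 17))*(2/5) = (15*(-11))*(2/5) = -165*2/5 = -66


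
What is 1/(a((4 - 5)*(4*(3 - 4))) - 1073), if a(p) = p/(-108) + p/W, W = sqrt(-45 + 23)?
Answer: -2151171/2308287614 + 729*I*sqrt(22)/4616575228 ≈ -0.00093193 + 7.4066e-7*I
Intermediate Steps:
W = I*sqrt(22) (W = sqrt(-22) = I*sqrt(22) ≈ 4.6904*I)
a(p) = -p/108 - I*p*sqrt(22)/22 (a(p) = p/(-108) + p/((I*sqrt(22))) = p*(-1/108) + p*(-I*sqrt(22)/22) = -p/108 - I*p*sqrt(22)/22)
1/(a((4 - 5)*(4*(3 - 4))) - 1073) = 1/(((4 - 5)*(4*(3 - 4)))*(-11 - 54*I*sqrt(22))/1188 - 1073) = 1/((-4*(-1))*(-11 - 54*I*sqrt(22))/1188 - 1073) = 1/((-1*(-4))*(-11 - 54*I*sqrt(22))/1188 - 1073) = 1/((1/1188)*4*(-11 - 54*I*sqrt(22)) - 1073) = 1/((-1/27 - 2*I*sqrt(22)/11) - 1073) = 1/(-28972/27 - 2*I*sqrt(22)/11)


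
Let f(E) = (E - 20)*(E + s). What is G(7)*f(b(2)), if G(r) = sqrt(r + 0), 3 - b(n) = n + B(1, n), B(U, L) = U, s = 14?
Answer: -280*sqrt(7) ≈ -740.81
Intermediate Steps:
b(n) = 2 - n (b(n) = 3 - (n + 1) = 3 - (1 + n) = 3 + (-1 - n) = 2 - n)
G(r) = sqrt(r)
f(E) = (-20 + E)*(14 + E) (f(E) = (E - 20)*(E + 14) = (-20 + E)*(14 + E))
G(7)*f(b(2)) = sqrt(7)*(-280 + (2 - 1*2)**2 - 6*(2 - 1*2)) = sqrt(7)*(-280 + (2 - 2)**2 - 6*(2 - 2)) = sqrt(7)*(-280 + 0**2 - 6*0) = sqrt(7)*(-280 + 0 + 0) = sqrt(7)*(-280) = -280*sqrt(7)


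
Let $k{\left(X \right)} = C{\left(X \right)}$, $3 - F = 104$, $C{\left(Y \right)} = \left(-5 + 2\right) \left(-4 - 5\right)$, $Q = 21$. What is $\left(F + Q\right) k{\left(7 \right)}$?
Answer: $-2160$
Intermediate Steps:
$C{\left(Y \right)} = 27$ ($C{\left(Y \right)} = \left(-3\right) \left(-9\right) = 27$)
$F = -101$ ($F = 3 - 104 = -101$)
$k{\left(X \right)} = 27$
$\left(F + Q\right) k{\left(7 \right)} = \left(-101 + 21\right) 27 = \left(-80\right) 27 = -2160$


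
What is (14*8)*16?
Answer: 1792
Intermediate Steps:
(14*8)*16 = 112*16 = 1792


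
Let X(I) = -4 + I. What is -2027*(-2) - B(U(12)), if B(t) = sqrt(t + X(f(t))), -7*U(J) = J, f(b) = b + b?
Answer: 4054 - 8*I*sqrt(7)/7 ≈ 4054.0 - 3.0237*I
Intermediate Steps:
f(b) = 2*b
U(J) = -J/7
B(t) = sqrt(-4 + 3*t) (B(t) = sqrt(t + (-4 + 2*t)) = sqrt(-4 + 3*t))
-2027*(-2) - B(U(12)) = -2027*(-2) - sqrt(-4 + 3*(-1/7*12)) = 4054 - sqrt(-4 + 3*(-12/7)) = 4054 - sqrt(-4 - 36/7) = 4054 - sqrt(-64/7) = 4054 - 8*I*sqrt(7)/7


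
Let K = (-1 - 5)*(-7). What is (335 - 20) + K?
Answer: 357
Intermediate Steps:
K = 42 (K = -6*(-7) = 42)
(335 - 20) + K = (335 - 20) + 42 = 315 + 42 = 357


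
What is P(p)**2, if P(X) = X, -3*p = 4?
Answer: 16/9 ≈ 1.7778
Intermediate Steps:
p = -4/3 (p = -1/3*4 = -4/3 ≈ -1.3333)
P(p)**2 = (-4/3)**2 = 16/9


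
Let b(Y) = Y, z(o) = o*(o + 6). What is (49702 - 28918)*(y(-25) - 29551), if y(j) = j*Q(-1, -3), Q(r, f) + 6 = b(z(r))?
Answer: -608472384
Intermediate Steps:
z(o) = o*(6 + o)
Q(r, f) = -6 + r*(6 + r)
y(j) = -11*j (y(j) = j*(-6 - (6 - 1)) = j*(-6 - 1*5) = j*(-6 - 5) = j*(-11) = -11*j)
(49702 - 28918)*(y(-25) - 29551) = (49702 - 28918)*(-11*(-25) - 29551) = 20784*(275 - 29551) = 20784*(-29276) = -608472384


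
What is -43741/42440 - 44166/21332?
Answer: -701872013/226332520 ≈ -3.1011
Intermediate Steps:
-43741/42440 - 44166/21332 = -43741*1/42440 - 44166*1/21332 = -43741/42440 - 22083/10666 = -701872013/226332520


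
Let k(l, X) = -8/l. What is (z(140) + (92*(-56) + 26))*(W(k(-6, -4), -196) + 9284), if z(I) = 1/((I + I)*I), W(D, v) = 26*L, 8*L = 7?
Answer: -7480363561173/156800 ≈ -4.7706e+7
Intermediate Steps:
L = 7/8 (L = (⅛)*7 = 7/8 ≈ 0.87500)
W(D, v) = 91/4 (W(D, v) = 26*(7/8) = 91/4)
z(I) = 1/(2*I²) (z(I) = 1/(((2*I))*I) = (1/(2*I))/I = 1/(2*I²))
(z(140) + (92*(-56) + 26))*(W(k(-6, -4), -196) + 9284) = ((½)/140² + (92*(-56) + 26))*(91/4 + 9284) = ((½)*(1/19600) + (-5152 + 26))*(37227/4) = (1/39200 - 5126)*(37227/4) = -200939199/39200*37227/4 = -7480363561173/156800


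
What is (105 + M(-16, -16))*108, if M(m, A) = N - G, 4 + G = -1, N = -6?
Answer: 11232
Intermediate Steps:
G = -5 (G = -4 - 1 = -5)
M(m, A) = -1 (M(m, A) = -6 - 1*(-5) = -6 + 5 = -1)
(105 + M(-16, -16))*108 = (105 - 1)*108 = 104*108 = 11232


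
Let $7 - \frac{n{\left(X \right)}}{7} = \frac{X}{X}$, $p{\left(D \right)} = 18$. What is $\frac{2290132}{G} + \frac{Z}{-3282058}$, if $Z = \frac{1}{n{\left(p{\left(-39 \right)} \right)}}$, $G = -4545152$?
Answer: $- \frac{19730408669669}{39158312767392} \approx -0.50386$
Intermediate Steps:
$n{\left(X \right)} = 42$ ($n{\left(X \right)} = 49 - 7 \frac{X}{X} = 49 - 7 = 42$)
$Z = \frac{1}{42} \approx 0.02381$
$\frac{2290132}{G} + \frac{Z}{-3282058} = \frac{2290132}{-4545152} + \frac{1}{42 \left(-3282058\right)} = 2290132 \left(- \frac{1}{4545152}\right) + \frac{1}{42} \left(- \frac{1}{3282058}\right) = - \frac{572533}{1136288} - \frac{1}{137846436} = - \frac{19730408669669}{39158312767392}$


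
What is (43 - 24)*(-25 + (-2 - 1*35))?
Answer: -1178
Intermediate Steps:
(43 - 24)*(-25 + (-2 - 1*35)) = 19*(-25 + (-2 - 35)) = 19*(-25 - 37) = 19*(-62) = -1178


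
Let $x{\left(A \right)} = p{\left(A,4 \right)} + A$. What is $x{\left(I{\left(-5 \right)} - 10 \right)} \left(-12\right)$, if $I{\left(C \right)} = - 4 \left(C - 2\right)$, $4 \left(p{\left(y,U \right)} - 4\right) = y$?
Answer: $-318$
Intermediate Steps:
$p{\left(y,U \right)} = 4 + \frac{y}{4}$
$I{\left(C \right)} = 8 - 4 C$ ($I{\left(C \right)} = - 4 \left(-2 + C\right) = 8 - 4 C$)
$x{\left(A \right)} = 4 + \frac{5 A}{4}$ ($x{\left(A \right)} = \left(4 + \frac{A}{4}\right) + A = 4 + \frac{5 A}{4}$)
$x{\left(I{\left(-5 \right)} - 10 \right)} \left(-12\right) = \left(4 + \frac{5 \left(\left(8 - -20\right) - 10\right)}{4}\right) \left(-12\right) = \left(4 + \frac{5 \left(\left(8 + 20\right) - 10\right)}{4}\right) \left(-12\right) = \left(4 + \frac{5 \left(28 - 10\right)}{4}\right) \left(-12\right) = \left(4 + \frac{5}{4} \cdot 18\right) \left(-12\right) = \left(4 + \frac{45}{2}\right) \left(-12\right) = \frac{53}{2} \left(-12\right) = -318$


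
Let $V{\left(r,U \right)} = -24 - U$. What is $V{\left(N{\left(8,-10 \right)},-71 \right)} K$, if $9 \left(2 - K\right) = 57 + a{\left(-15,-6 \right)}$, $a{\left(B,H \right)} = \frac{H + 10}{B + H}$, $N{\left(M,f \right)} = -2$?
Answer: $- \frac{38305}{189} \approx -202.67$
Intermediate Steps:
$a{\left(B,H \right)} = \frac{10 + H}{B + H}$
$K = - \frac{815}{189}$ ($K = 2 - \frac{57 + \frac{10 - 6}{-15 - 6}}{9} = 2 - \frac{57 + \frac{1}{-21} \cdot 4}{9} = 2 - \frac{57 - \frac{4}{21}}{9} = 2 - \frac{1193}{189} = - \frac{815}{189} \approx -4.3122$)
$V{\left(N{\left(8,-10 \right)},-71 \right)} K = \left(-24 - -71\right) \left(- \frac{815}{189}\right) = \left(-24 + 71\right) \left(- \frac{815}{189}\right) = 47 \left(- \frac{815}{189}\right) = - \frac{38305}{189}$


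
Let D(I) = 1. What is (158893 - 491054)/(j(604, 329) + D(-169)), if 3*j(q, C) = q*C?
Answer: -996483/198719 ≈ -5.0145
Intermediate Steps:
j(q, C) = C*q/3 (j(q, C) = (q*C)/3 = (C*q)/3 = C*q/3)
(158893 - 491054)/(j(604, 329) + D(-169)) = (158893 - 491054)/((⅓)*329*604 + 1) = -332161/(198716/3 + 1) = -332161/198719/3 = -332161*3/198719 = -996483/198719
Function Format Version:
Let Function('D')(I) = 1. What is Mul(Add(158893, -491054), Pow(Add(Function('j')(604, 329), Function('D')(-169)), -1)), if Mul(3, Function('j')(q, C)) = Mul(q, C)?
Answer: Rational(-996483, 198719) ≈ -5.0145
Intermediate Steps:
Function('j')(q, C) = Mul(Rational(1, 3), C, q) (Function('j')(q, C) = Mul(Rational(1, 3), Mul(q, C)) = Mul(Rational(1, 3), Mul(C, q)) = Mul(Rational(1, 3), C, q))
Mul(Add(158893, -491054), Pow(Add(Function('j')(604, 329), Function('D')(-169)), -1)) = Mul(Add(158893, -491054), Pow(Add(Mul(Rational(1, 3), 329, 604), 1), -1)) = Mul(-332161, Pow(Add(Rational(198716, 3), 1), -1)) = Mul(-332161, Pow(Rational(198719, 3), -1)) = Mul(-332161, Rational(3, 198719)) = Rational(-996483, 198719)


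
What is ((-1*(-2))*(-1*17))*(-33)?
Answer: 1122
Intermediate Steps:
((-1*(-2))*(-1*17))*(-33) = (2*(-17))*(-33) = -34*(-33) = 1122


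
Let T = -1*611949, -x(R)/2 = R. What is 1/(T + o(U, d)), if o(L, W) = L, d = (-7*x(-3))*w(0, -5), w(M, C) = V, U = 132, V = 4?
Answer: -1/611817 ≈ -1.6345e-6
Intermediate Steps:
x(R) = -2*R
w(M, C) = 4
T = -611949
d = -168 (d = -(-14)*(-3)*4 = -7*6*4 = -42*4 = -168)
1/(T + o(U, d)) = 1/(-611949 + 132) = 1/(-611817) = -1/611817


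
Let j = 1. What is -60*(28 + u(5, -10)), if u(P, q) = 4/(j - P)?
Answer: -1620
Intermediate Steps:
u(P, q) = 4/(1 - P)
-60*(28 + u(5, -10)) = -60*(28 - 4/(-1 + 5)) = -60*(28 - 4/4) = -60*(28 - 4*1/4) = -60*(28 - 1) = -60*27 = -1620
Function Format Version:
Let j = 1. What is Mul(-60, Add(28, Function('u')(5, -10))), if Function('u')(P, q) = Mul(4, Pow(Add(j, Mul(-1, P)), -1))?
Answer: -1620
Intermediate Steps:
Function('u')(P, q) = Mul(4, Pow(Add(1, Mul(-1, P)), -1))
Mul(-60, Add(28, Function('u')(5, -10))) = Mul(-60, Add(28, Mul(-4, Pow(Add(-1, 5), -1)))) = Mul(-60, Add(28, Mul(-4, Pow(4, -1)))) = Mul(-60, Add(28, Mul(-4, Rational(1, 4)))) = Mul(-60, Add(28, -1)) = Mul(-60, 27) = -1620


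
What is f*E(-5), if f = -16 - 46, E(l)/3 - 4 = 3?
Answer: -1302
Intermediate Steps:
E(l) = 21 (E(l) = 12 + 3*3 = 12 + 9 = 21)
f = -62
f*E(-5) = -62*21 = -1302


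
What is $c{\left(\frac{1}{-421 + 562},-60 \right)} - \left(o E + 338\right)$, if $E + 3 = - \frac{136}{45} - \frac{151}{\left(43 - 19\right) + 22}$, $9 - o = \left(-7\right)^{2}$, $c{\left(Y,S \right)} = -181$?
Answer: $- \frac{184477}{207} \approx -891.19$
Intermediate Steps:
$o = -40$ ($o = 9 - \left(-7\right)^{2} = 9 - 49 = -40$)
$E = - \frac{19261}{2070}$ ($E = -3 - \left(\frac{136}{45} + \frac{151}{\left(43 - 19\right) + 22}\right) = -3 - \left(\frac{136}{45} + \frac{151}{24 + 22}\right) = -3 - \left(\frac{136}{45} + \frac{151}{46}\right) = -3 - \frac{13051}{2070} = - \frac{19261}{2070} \approx -9.3048$)
$c{\left(\frac{1}{-421 + 562},-60 \right)} - \left(o E + 338\right) = -181 - \left(\left(-40\right) \left(- \frac{19261}{2070}\right) + 338\right) = -181 - \left(\frac{77044}{207} + 338\right) = -181 - \frac{147010}{207} = - \frac{184477}{207}$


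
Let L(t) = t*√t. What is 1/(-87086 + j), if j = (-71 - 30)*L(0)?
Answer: -1/87086 ≈ -1.1483e-5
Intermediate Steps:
L(t) = t^(3/2)
j = 0 (j = (-71 - 30)*0^(3/2) = -101*0 = 0)
1/(-87086 + j) = 1/(-87086 + 0) = 1/(-87086) = -1/87086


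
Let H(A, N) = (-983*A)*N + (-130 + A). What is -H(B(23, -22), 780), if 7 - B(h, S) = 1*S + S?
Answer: 39103819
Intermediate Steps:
B(h, S) = 7 - 2*S (B(h, S) = 7 - (1*S + S) = 7 - (S + S) = 7 - 2*S)
H(A, N) = -130 + A - 983*A*N (H(A, N) = -983*A*N + (-130 + A) = -130 + A - 983*A*N)
-H(B(23, -22), 780) = -(-130 + (7 - 2*(-22)) - 983*(7 - 2*(-22))*780) = -(-130 + (7 + 44) - 983*(7 + 44)*780) = -(-130 + 51 - 983*51*780) = -(-130 + 51 - 39103740) = -1*(-39103819) = 39103819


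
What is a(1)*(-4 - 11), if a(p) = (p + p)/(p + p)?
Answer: -15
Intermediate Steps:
a(p) = 1 (a(p) = (2*p)/((2*p)) = (2*p)*(1/(2*p)) = 1)
a(1)*(-4 - 11) = 1*(-4 - 11) = 1*(-15) = -15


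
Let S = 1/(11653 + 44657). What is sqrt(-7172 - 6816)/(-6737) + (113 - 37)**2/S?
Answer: 325246560 - 2*I*sqrt(3497)/6737 ≈ 3.2525e+8 - 0.017555*I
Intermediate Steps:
S = 1/56310 ≈ 1.7759e-5
sqrt(-7172 - 6816)/(-6737) + (113 - 37)**2/S = sqrt(-7172 - 6816)/(-6737) + (113 - 37)**2/(1/56310) = sqrt(-13988)*(-1/6737) + 76**2*56310 = (2*I*sqrt(3497))*(-1/6737) + 5776*56310 = -2*I*sqrt(3497)/6737 + 325246560 = 325246560 - 2*I*sqrt(3497)/6737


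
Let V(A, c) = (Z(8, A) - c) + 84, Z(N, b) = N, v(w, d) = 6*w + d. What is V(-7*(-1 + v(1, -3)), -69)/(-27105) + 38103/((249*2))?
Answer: 344233879/4499430 ≈ 76.506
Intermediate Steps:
v(w, d) = d + 6*w
V(A, c) = 92 - c (V(A, c) = (8 - c) + 84 = 92 - c)
V(-7*(-1 + v(1, -3)), -69)/(-27105) + 38103/((249*2)) = (92 - 1*(-69))/(-27105) + 38103/((249*2)) = (92 + 69)*(-1/27105) + 38103/498 = 161*(-1/27105) + 38103*(1/498) = -161/27105 + 12701/166 = 344233879/4499430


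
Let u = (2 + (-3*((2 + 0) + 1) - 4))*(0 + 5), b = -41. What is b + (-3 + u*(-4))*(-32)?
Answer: -6985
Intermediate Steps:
u = -55 (u = (2 + (-3*(2 + 1) - 4))*5 = (2 + (-3*3 - 4))*5 = (2 + (-9 - 4))*5 = (2 - 13)*5 = -11*5 = -55)
b + (-3 + u*(-4))*(-32) = -41 + (-3 - 55*(-4))*(-32) = -41 + (-3 + 220)*(-32) = -41 + 217*(-32) = -41 - 6944 = -6985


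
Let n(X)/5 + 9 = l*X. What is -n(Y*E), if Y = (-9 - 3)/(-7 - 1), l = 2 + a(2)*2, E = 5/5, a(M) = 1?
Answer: 15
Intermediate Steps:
E = 1 (E = 5*(1/5) = 1)
l = 4 (l = 2 + 1*2 = 2 + 2 = 4)
Y = 3/2 (Y = -12/(-8) = -12*(-1/8) = 3/2 ≈ 1.5000)
n(X) = -45 + 20*X (n(X) = -45 + 5*(4*X) = -45 + 20*X)
-n(Y*E) = -(-45 + 20*((3/2)*1)) = -(-45 + 20*(3/2)) = -(-45 + 30) = -1*(-15) = 15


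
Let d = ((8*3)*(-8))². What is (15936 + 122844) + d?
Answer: 175644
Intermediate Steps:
d = 36864 (d = (24*(-8))² = (-192)² = 36864)
(15936 + 122844) + d = (15936 + 122844) + 36864 = 138780 + 36864 = 175644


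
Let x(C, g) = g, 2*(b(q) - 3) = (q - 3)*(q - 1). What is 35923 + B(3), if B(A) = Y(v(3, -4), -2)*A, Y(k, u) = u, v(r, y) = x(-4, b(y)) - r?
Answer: 35917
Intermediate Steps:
b(q) = 3 + (-1 + q)*(-3 + q)/2 (b(q) = 3 + ((q - 3)*(q - 1))/2 = 3 + ((-3 + q)*(-1 + q))/2 = 3 + ((-1 + q)*(-3 + q))/2 = 3 + (-1 + q)*(-3 + q)/2)
v(r, y) = 9/2 + y²/2 - r - 2*y (v(r, y) = (9/2 + y²/2 - 2*y) - r = 9/2 + y²/2 - r - 2*y)
B(A) = -2*A
35923 + B(3) = 35923 - 2*3 = 35923 - 6 = 35917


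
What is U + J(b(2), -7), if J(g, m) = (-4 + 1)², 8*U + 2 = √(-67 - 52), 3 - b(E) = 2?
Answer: 35/4 + I*√119/8 ≈ 8.75 + 1.3636*I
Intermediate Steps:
b(E) = 1 (b(E) = 3 - 1*2 = 3 - 2 = 1)
U = -¼ + I*√119/8 (U = -¼ + √(-67 - 52)/8 = -¼ + √(-119)/8 = -¼ + (I*√119)/8 = -¼ + I*√119/8 ≈ -0.25 + 1.3636*I)
J(g, m) = 9 (J(g, m) = (-3)² = 9)
U + J(b(2), -7) = (-¼ + I*√119/8) + 9 = 35/4 + I*√119/8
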